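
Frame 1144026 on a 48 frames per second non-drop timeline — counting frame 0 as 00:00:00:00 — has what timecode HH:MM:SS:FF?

06:37:13:42

1144026 ÷ 48 = 23833 full seconds, remainder 42 frames.
23833 s = 6 h 37 min 13 s.
Timecode: 06:37:13:42.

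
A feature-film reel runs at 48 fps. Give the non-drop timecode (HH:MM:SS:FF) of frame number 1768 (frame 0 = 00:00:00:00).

1768 ÷ 48 = 36 full seconds, remainder 40 frames.
36 s = 0 h 0 min 36 s.
Timecode: 00:00:36:40.

00:00:36:40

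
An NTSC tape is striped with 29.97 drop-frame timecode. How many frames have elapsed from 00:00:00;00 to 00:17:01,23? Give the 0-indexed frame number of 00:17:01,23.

Complete 10-minute blocks: 1, each 17982 frames → 17982.
Remaining 7 whole minutes in the current block: 1800 + 6 × 1798 = 12588 frames.
Within the current minute: 1 × 30 + 23 − 2 = 51 (labels ;00/;01 skipped at this minute). Total = 17982 + 12588 + 51 = 30621.

30621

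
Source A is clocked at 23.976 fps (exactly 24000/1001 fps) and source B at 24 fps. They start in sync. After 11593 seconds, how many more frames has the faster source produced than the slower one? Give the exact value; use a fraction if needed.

278232/1001 frames

A emits 24000/1001 × 11593 = 278232000/1001 frames; B emits 24 × 11593 = 278232.
Difference = 278232/1001 frames (≈ 277.9540); B is ahead of A.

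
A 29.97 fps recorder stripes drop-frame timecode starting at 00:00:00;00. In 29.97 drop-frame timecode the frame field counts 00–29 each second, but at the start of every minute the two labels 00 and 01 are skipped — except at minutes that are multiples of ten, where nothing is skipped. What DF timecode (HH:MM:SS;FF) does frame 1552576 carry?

Each 10-minute DF block holds 10 × 60 × 30 − 9 × 2 = 17982 frames. 1552576 ÷ 17982 → 86 full blocks, remainder 6124.
Within the partial block the first minute is 1800 frames and each further minute 1798, so 3 further minute boundaries passed. Total skipped labels = 18 × 86 + 2 × 3 = 1554.
Non-drop label index = 1552576 + 1554 = 1554130; at 30 labels/s that is 14:23:24:10, i.e. DF 14:23:24;10.

14:23:24;10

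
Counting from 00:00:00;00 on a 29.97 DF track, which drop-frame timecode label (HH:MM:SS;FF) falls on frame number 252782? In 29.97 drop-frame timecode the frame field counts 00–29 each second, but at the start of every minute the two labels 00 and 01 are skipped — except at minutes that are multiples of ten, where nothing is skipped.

Ten DF minutes hold 17982 frames, so frame 252782 lies in block 14 (frames 251748–269729) with 1034 frames into that block.
The block's first minute is 1800 frames and the rest 1798 each; 1034 frames reaches minute 0, so 14 × 18 + 0 × 2 = 252 labels have been skipped so far.
Adding those back, label number 252782 + 252 = 253034 at 30 labels/s is 8434 s + 14 f = 2 h 20 min 34 s frame 14, i.e. 02:20:34;14.

02:20:34;14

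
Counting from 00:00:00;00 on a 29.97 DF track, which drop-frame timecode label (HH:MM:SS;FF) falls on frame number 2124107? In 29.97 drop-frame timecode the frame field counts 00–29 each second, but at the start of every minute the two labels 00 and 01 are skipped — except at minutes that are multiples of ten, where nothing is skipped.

Each 10-minute DF block holds 10 × 60 × 30 − 9 × 2 = 17982 frames. 2124107 ÷ 17982 → 118 full blocks, remainder 2231.
Within the partial block the first minute is 1800 frames and each further minute 1798, so 1 further minute boundary passed. Total skipped labels = 18 × 118 + 2 × 1 = 2126.
Non-drop label index = 2124107 + 2126 = 2126233; at 30 labels/s that is 19:41:14:13, i.e. DF 19:41:14;13.

19:41:14;13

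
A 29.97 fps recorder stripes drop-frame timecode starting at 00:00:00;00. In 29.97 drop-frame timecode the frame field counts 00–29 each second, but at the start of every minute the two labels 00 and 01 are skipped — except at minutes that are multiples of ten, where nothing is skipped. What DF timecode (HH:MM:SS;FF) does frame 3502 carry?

Each 10-minute DF block holds 10 × 60 × 30 − 9 × 2 = 17982 frames. 3502 ÷ 17982 → 0 full blocks, remainder 3502.
Within the partial block the first minute is 1800 frames and each further minute 1798, so 1 further minute boundary passed. Total skipped labels = 18 × 0 + 2 × 1 = 2.
Non-drop label index = 3502 + 2 = 3504; at 30 labels/s that is 00:01:56:24, i.e. DF 00:01:56;24.

00:01:56;24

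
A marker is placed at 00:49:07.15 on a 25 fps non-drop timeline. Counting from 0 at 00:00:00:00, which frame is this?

frame 73690

Total seconds to the label: (0 × 3600 + 49 × 60 + 7) = 2947.
Frame index = 2947 × 25 + 15 = 73690.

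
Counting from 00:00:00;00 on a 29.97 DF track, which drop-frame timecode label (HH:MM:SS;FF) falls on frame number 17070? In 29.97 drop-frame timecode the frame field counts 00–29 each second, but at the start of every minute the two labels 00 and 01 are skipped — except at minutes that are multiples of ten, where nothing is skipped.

Each 10-minute DF block holds 10 × 60 × 30 − 9 × 2 = 17982 frames. 17070 ÷ 17982 → 0 full blocks, remainder 17070.
Within the partial block the first minute is 1800 frames and each further minute 1798, so 9 further minute boundaries passed. Total skipped labels = 18 × 0 + 2 × 9 = 18.
Non-drop label index = 17070 + 18 = 17088; at 30 labels/s that is 00:09:29:18, i.e. DF 00:09:29;18.

00:09:29;18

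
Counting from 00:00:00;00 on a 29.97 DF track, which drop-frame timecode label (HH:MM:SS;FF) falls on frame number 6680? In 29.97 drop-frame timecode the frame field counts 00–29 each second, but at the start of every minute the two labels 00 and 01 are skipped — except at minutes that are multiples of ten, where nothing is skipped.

Each 10-minute DF block holds 10 × 60 × 30 − 9 × 2 = 17982 frames. 6680 ÷ 17982 → 0 full blocks, remainder 6680.
Within the partial block the first minute is 1800 frames and each further minute 1798, so 3 further minute boundaries passed. Total skipped labels = 18 × 0 + 2 × 3 = 6.
Non-drop label index = 6680 + 6 = 6686; at 30 labels/s that is 00:03:42:26, i.e. DF 00:03:42;26.

00:03:42;26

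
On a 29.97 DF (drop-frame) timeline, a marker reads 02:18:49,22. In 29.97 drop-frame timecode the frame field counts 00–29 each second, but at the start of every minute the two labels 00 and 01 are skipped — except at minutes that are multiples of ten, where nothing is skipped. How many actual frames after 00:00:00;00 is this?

As if non-drop at 30 labels/s: (2 × 3600 + 18 × 60 + 49) × 30 + 22 = 249892.
Minute boundaries passed: 138; those not divisible by 10: 138 − 13 = 125; dropped labels = 2 × 125 = 250.
Actual frame index = 249892 − 250 = 249642.

249642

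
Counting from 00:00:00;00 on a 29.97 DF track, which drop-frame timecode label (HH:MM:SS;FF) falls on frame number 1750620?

16:13:32;12

Each 10-minute DF block holds 10 × 60 × 30 − 9 × 2 = 17982 frames. 1750620 ÷ 17982 → 97 full blocks, remainder 6366.
Within the partial block the first minute is 1800 frames and each further minute 1798, so 3 further minute boundaries passed. Total skipped labels = 18 × 97 + 2 × 3 = 1752.
Non-drop label index = 1750620 + 1752 = 1752372; at 30 labels/s that is 16:13:32:12, i.e. DF 16:13:32;12.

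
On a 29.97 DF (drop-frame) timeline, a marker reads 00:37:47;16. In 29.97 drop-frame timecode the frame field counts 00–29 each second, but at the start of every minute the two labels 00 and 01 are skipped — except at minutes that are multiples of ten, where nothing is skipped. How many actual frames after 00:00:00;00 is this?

Complete 10-minute blocks: 3, each 17982 frames → 53946.
Remaining 7 whole minutes in the current block: 1800 + 6 × 1798 = 12588 frames.
Within the current minute: 47 × 30 + 16 − 2 = 1424 (labels ;00/;01 skipped at this minute). Total = 53946 + 12588 + 1424 = 67958.

67958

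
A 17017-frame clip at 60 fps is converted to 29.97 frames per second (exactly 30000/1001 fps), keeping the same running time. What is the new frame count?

8500 frames

Target frames = source frames × (target rate / source rate) = 17017 × (30000/1001)/(60) = 17017 × 500/1001 = 8500.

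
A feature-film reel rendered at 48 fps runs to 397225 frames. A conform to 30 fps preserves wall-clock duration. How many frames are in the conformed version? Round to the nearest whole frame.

248266 frames

Frames at target rate = 397225 × (30) / (48) = 1986125/8 ≈ 248265.625.
Nearest whole frame: 248266.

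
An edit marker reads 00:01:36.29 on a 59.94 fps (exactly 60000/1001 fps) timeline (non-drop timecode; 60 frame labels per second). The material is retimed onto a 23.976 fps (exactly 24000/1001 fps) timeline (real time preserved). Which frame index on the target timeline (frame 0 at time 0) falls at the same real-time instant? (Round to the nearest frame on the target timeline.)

frame 2316

Source frame index: (0×3600 + 1×60 + 36) × 60 + 29 = 5789.
Real time: 5789 / (60000/1001) = 5794789/60000 s.
Target frame: (5794789/60000) × (24000/1001) = 11578/5 ≈ 2315.600 → 2316.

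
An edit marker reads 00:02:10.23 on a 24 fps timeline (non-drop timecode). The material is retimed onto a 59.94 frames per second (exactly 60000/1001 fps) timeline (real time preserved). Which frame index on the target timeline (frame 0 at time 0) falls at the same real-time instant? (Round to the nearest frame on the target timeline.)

Source frame index: (0×3600 + 2×60 + 10) × 24 + 23 = 3143.
Real time: 3143 / (24) = 3143/24 s.
Target frame: (3143/24) × (60000/1001) = 1122500/143 ≈ 7849.650 → 7850.

frame 7850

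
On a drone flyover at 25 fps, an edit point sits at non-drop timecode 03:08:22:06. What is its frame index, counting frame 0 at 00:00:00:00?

Total seconds to the label: (3 × 3600 + 8 × 60 + 22) = 11302.
Frame index = 11302 × 25 + 6 = 282556.

frame 282556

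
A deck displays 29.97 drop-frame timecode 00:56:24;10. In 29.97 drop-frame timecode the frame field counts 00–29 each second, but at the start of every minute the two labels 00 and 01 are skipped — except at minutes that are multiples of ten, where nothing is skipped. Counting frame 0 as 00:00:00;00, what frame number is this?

101428

As if non-drop at 30 labels/s: (0 × 3600 + 56 × 60 + 24) × 30 + 10 = 101530.
Minute boundaries passed: 56; those not divisible by 10: 56 − 5 = 51; dropped labels = 2 × 51 = 102.
Actual frame index = 101530 − 102 = 101428.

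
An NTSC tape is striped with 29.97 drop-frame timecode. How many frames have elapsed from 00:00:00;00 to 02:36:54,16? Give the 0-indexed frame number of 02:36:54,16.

282154

As if non-drop at 30 labels/s: (2 × 3600 + 36 × 60 + 54) × 30 + 16 = 282436.
Minute boundaries passed: 156; those not divisible by 10: 156 − 15 = 141; dropped labels = 2 × 141 = 282.
Actual frame index = 282436 − 282 = 282154.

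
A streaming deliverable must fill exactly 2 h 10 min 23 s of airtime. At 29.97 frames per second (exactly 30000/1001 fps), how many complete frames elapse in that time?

234455 frames

2 h 10 min 23 s = 7823 s.
Frames = 7823 × 30000/1001 = 234690000/1001 ≈ 234455.5445.
Complete frames: 234455.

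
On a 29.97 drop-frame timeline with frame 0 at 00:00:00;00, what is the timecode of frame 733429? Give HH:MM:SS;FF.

06:47:52;03

Each 10-minute DF block holds 10 × 60 × 30 − 9 × 2 = 17982 frames. 733429 ÷ 17982 → 40 full blocks, remainder 14149.
Within the partial block the first minute is 1800 frames and each further minute 1798, so 7 further minute boundaries passed. Total skipped labels = 18 × 40 + 2 × 7 = 734.
Non-drop label index = 733429 + 734 = 734163; at 30 labels/s that is 06:47:52:03, i.e. DF 06:47:52;03.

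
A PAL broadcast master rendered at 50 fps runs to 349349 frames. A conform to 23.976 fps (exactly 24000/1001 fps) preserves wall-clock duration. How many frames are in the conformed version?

Target frames = source frames × (target rate / source rate) = 349349 × (24000/1001)/(50) = 349349 × 480/1001 = 167520.

167520 frames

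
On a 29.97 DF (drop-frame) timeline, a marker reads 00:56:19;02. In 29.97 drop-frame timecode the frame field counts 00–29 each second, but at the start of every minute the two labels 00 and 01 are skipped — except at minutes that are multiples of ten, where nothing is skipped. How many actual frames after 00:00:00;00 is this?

101270

Complete 10-minute blocks: 5, each 17982 frames → 89910.
Remaining 6 whole minutes in the current block: 1800 + 5 × 1798 = 10790 frames.
Within the current minute: 19 × 30 + 2 − 2 = 570 (labels ;00/;01 skipped at this minute). Total = 89910 + 10790 + 570 = 101270.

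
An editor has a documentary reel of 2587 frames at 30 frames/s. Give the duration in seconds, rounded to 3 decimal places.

86.233 seconds

Running time = 2587 × 1/30 = 2587/30 s ≈ 86.233 s.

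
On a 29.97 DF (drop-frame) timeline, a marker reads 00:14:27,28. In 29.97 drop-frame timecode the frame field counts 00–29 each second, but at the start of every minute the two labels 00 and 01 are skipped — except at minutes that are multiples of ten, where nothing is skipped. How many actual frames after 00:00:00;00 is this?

26012

As if non-drop at 30 labels/s: (0 × 3600 + 14 × 60 + 27) × 30 + 28 = 26038.
Minute boundaries passed: 14; those not divisible by 10: 14 − 1 = 13; dropped labels = 2 × 13 = 26.
Actual frame index = 26038 − 26 = 26012.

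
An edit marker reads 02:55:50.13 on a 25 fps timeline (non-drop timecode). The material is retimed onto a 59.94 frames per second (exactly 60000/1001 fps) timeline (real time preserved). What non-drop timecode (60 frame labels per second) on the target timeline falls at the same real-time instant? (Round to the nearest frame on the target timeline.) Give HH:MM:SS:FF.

02:55:39:59

Source frame index: (2×3600 + 55×60 + 50) × 25 + 13 = 263763.
Real time: 263763 / (25) = 263763/25 s.
Target frame: (263763/25) × (60000/1001) = 633031200/1001 ≈ 632398.801 → 632399.
At 60 labels/s: frame 632399 → 02:55:39:59.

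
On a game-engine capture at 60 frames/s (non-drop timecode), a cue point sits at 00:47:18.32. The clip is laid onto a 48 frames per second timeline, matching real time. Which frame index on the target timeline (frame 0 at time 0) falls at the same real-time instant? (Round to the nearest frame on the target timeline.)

Source frame index: (0×3600 + 47×60 + 18) × 60 + 32 = 170312.
Real time: 170312 / (60) = 42578/15 s.
Target frame: (42578/15) × (48) = 681248/5 ≈ 136249.600 → 136250.

frame 136250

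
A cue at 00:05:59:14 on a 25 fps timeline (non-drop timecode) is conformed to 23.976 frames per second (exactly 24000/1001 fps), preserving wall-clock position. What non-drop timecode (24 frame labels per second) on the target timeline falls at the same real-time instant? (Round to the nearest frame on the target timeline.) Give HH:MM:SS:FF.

00:05:59:05

Source frame index: (0×3600 + 5×60 + 59) × 25 + 14 = 8989.
Real time: 8989 / (25) = 8989/25 s.
Target frame: (8989/25) × (24000/1001) = 8629440/1001 ≈ 8620.819 → 8621.
At 24 labels/s: frame 8621 → 00:05:59:05.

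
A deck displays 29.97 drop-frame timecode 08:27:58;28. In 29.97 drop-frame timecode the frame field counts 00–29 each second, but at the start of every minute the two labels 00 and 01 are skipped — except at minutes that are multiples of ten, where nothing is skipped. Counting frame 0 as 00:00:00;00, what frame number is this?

913454

Complete 10-minute blocks: 50, each 17982 frames → 899100.
Remaining 7 whole minutes in the current block: 1800 + 6 × 1798 = 12588 frames.
Within the current minute: 58 × 30 + 28 − 2 = 1766 (labels ;00/;01 skipped at this minute). Total = 899100 + 12588 + 1766 = 913454.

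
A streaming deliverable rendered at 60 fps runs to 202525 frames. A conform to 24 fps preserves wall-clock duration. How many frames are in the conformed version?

81010 frames

Target frames = source frames × (target rate / source rate) = 202525 × (24)/(60) = 202525 × 2/5 = 81010.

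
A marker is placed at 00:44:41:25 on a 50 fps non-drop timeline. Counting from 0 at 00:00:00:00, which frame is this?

Total seconds to the label: (0 × 3600 + 44 × 60 + 41) = 2681.
Frame index = 2681 × 50 + 25 = 134075.

134075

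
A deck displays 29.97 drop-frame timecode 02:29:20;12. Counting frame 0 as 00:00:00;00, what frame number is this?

As if non-drop at 30 labels/s: (2 × 3600 + 29 × 60 + 20) × 30 + 12 = 268812.
Minute boundaries passed: 149; those not divisible by 10: 149 − 14 = 135; dropped labels = 2 × 135 = 270.
Actual frame index = 268812 − 270 = 268542.

268542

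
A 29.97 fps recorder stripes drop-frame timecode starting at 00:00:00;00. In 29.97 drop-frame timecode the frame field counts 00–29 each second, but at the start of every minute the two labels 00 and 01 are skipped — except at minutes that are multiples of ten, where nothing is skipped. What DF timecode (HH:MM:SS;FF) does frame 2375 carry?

00:01:19;07

Ten DF minutes hold 17982 frames, so frame 2375 lies in block 0 (frames 0–17981) with 2375 frames into that block.
The block's first minute is 1800 frames and the rest 1798 each; 2375 frames reaches minute 1, so 0 × 18 + 1 × 2 = 2 labels have been skipped so far.
Adding those back, label number 2375 + 2 = 2377 at 30 labels/s is 79 s + 7 f = 0 h 1 min 19 s frame 7, i.e. 00:01:19;07.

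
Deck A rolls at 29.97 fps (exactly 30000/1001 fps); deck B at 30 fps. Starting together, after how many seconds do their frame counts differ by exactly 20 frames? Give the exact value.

2002/3 seconds

The gap grows by |30 − 30000/1001| = 30/1001 frames per second.
Time for a 20-frame gap: 20 ÷ (30/1001) = 2002/3 s.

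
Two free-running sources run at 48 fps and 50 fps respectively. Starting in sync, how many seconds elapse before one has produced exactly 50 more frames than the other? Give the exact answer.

The gap grows by |50 − 48| = 2 frames per second.
Time for a 50-frame gap: 50 ÷ (2) = 25 s.

25 seconds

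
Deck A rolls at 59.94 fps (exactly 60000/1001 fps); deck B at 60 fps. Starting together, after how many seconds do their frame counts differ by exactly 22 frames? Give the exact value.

The gap grows by |60 − 60000/1001| = 60/1001 frames per second.
Time for a 22-frame gap: 22 ÷ (60/1001) = 11011/30 s.

11011/30 seconds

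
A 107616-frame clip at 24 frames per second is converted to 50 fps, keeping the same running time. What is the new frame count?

224200 frames

Target frames = source frames × (target rate / source rate) = 107616 × (50)/(24) = 107616 × 25/12 = 224200.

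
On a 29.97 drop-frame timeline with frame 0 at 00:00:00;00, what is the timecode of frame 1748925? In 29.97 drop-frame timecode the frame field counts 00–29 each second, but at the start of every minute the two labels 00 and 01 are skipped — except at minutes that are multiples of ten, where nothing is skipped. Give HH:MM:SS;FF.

Each 10-minute DF block holds 10 × 60 × 30 − 9 × 2 = 17982 frames. 1748925 ÷ 17982 → 97 full blocks, remainder 4671.
Within the partial block the first minute is 1800 frames and each further minute 1798, so 2 further minute boundaries passed. Total skipped labels = 18 × 97 + 2 × 2 = 1750.
Non-drop label index = 1748925 + 1750 = 1750675; at 30 labels/s that is 16:12:35:25, i.e. DF 16:12:35;25.

16:12:35;25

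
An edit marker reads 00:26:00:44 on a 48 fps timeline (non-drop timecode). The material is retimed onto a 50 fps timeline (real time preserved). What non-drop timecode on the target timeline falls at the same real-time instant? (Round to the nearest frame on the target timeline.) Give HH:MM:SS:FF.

Source frame index: (0×3600 + 26×60 + 0) × 48 + 44 = 74924.
Real time: 74924 / (48) = 18731/12 s.
Target frame: (18731/12) × (50) = 468275/6 ≈ 78045.833 → 78046.
At 50 labels/s: frame 78046 → 00:26:00:46.

00:26:00:46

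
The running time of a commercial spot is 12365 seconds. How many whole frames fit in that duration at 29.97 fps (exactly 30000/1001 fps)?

370579 frames

Frames = 12365 × 30000/1001 = 370950000/1001 ≈ 370579.4206.
Complete frames: 370579.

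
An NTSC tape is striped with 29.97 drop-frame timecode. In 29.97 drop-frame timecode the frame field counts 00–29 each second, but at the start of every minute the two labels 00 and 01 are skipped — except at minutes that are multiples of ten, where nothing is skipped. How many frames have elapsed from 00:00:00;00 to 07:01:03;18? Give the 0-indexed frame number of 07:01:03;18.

As if non-drop at 30 labels/s: (7 × 3600 + 1 × 60 + 3) × 30 + 18 = 757908.
Minute boundaries passed: 421; those not divisible by 10: 421 − 42 = 379; dropped labels = 2 × 379 = 758.
Actual frame index = 757908 − 758 = 757150.

757150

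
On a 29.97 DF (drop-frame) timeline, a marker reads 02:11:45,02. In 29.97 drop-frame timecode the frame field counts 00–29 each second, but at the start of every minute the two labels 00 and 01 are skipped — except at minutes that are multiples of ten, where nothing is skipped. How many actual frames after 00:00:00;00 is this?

236916

As if non-drop at 30 labels/s: (2 × 3600 + 11 × 60 + 45) × 30 + 2 = 237152.
Minute boundaries passed: 131; those not divisible by 10: 131 − 13 = 118; dropped labels = 2 × 118 = 236.
Actual frame index = 237152 − 236 = 236916.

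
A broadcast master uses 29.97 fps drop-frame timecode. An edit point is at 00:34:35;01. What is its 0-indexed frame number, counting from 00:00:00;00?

62189

As if non-drop at 30 labels/s: (0 × 3600 + 34 × 60 + 35) × 30 + 1 = 62251.
Minute boundaries passed: 34; those not divisible by 10: 34 − 3 = 31; dropped labels = 2 × 31 = 62.
Actual frame index = 62251 − 62 = 62189.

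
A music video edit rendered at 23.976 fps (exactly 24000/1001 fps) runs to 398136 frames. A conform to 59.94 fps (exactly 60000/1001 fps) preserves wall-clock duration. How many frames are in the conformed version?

Frames at target rate = 398136 × (60000/1001) / (24000/1001) = 995340.

995340 frames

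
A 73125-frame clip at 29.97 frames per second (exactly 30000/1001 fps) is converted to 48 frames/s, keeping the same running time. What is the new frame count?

Target frames = source frames × (target rate / source rate) = 73125 × (48)/(30000/1001) = 73125 × 1001/625 = 117117.

117117 frames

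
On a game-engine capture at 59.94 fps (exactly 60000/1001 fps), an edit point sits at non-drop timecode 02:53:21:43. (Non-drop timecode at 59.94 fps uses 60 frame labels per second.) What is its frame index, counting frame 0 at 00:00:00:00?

624103

Total seconds to the label: (2 × 3600 + 53 × 60 + 21) = 10401.
Frame index = 10401 × 60 + 43 = 624103.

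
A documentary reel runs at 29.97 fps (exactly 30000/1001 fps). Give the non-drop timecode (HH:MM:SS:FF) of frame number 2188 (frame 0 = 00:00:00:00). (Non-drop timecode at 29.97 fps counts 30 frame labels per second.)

00:01:12:28

2188 ÷ 30 = 72 full seconds, remainder 28 frames.
72 s = 0 h 1 min 12 s.
Timecode: 00:01:12:28.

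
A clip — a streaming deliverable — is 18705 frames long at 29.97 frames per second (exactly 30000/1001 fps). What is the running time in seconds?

624.1235 seconds

Running time = 18705 / (30000/1001) = 624.1235 s.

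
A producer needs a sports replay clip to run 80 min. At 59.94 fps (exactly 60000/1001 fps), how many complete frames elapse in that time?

287712 frames

80 min = 4800 s.
Frames = 4800 × 60000/1001 = 288000000/1001 ≈ 287712.2877.
Complete frames: 287712.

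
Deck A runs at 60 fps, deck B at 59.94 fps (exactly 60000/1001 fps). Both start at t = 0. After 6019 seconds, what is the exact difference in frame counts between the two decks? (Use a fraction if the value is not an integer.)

27780/77 frames

A emits 60 × 6019 = 361140 frames; B emits 60000/1001 × 6019 = 27780000/77.
Difference = 27780/77 frames (≈ 360.7792); B is behind A.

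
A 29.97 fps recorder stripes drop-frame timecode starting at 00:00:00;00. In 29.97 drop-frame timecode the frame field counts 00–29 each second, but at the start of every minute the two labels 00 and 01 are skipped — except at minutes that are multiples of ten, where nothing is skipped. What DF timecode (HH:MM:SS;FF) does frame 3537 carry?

00:01:57;29

Ten DF minutes hold 17982 frames, so frame 3537 lies in block 0 (frames 0–17981) with 3537 frames into that block.
The block's first minute is 1800 frames and the rest 1798 each; 3537 frames reaches minute 1, so 0 × 18 + 1 × 2 = 2 labels have been skipped so far.
Adding those back, label number 3537 + 2 = 3539 at 30 labels/s is 117 s + 29 f = 0 h 1 min 57 s frame 29, i.e. 00:01:57;29.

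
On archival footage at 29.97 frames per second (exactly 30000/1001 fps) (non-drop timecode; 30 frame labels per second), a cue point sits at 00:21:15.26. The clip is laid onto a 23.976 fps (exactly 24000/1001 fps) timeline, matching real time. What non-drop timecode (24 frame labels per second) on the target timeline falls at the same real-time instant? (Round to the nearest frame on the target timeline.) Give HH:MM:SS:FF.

Source frame index: (0×3600 + 21×60 + 15) × 30 + 26 = 38276.
Real time: 38276 / (30000/1001) = 9578569/7500 s.
Target frame: (9578569/7500) × (24000/1001) = 153104/5 ≈ 30620.800 → 30621.
At 24 labels/s: frame 30621 → 00:21:15:21.

00:21:15:21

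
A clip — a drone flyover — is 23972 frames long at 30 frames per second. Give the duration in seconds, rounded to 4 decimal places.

Running time = 23972 × 1/30 = 11986/15 s ≈ 799.0667 s.

799.0667 seconds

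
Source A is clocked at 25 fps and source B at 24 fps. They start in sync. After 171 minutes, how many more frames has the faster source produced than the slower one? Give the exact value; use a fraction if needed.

10260 frames

171 min = 10260 s.
A emits 25 × 10260 = 256500 frames; B emits 24 × 10260 = 246240.
Difference = 10260 frames; B is behind A.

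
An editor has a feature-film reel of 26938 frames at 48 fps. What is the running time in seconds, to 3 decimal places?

Running time = 26938 × 1/48 = 13469/24 s ≈ 561.208 s.

561.208 seconds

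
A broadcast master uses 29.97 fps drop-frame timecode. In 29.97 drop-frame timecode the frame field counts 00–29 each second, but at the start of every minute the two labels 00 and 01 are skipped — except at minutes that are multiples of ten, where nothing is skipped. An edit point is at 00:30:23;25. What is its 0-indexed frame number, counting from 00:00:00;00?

As if non-drop at 30 labels/s: (0 × 3600 + 30 × 60 + 23) × 30 + 25 = 54715.
Minute boundaries passed: 30; those not divisible by 10: 30 − 3 = 27; dropped labels = 2 × 27 = 54.
Actual frame index = 54715 − 54 = 54661.

54661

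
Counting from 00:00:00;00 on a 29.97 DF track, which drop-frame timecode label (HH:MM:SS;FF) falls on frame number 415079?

03:50:49;23

Each 10-minute DF block holds 10 × 60 × 30 − 9 × 2 = 17982 frames. 415079 ÷ 17982 → 23 full blocks, remainder 1493.
Within the partial block the first minute is 1800 frames and each further minute 1798, so 0 further minute boundaries passed. Total skipped labels = 18 × 23 + 2 × 0 = 414.
Non-drop label index = 415079 + 414 = 415493; at 30 labels/s that is 03:50:49:23, i.e. DF 03:50:49;23.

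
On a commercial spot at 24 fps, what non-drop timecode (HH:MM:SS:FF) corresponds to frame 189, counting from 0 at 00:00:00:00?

189 ÷ 24 = 7 full seconds, remainder 21 frames.
7 s = 0 h 0 min 7 s.
Timecode: 00:00:07:21.

00:00:07:21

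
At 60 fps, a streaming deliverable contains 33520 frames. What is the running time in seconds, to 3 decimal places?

Running time = 33520 × 1/60 = 1676/3 s ≈ 558.667 s.

558.667 seconds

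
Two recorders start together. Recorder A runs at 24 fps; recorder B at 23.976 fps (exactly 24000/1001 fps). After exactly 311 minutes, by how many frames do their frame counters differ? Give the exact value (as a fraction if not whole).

311 min = 18660 s.
A emits 24 × 18660 = 447840 frames; B emits 24000/1001 × 18660 = 447840000/1001.
Difference = 447840/1001 frames (≈ 447.3926); B is behind A.

447840/1001 frames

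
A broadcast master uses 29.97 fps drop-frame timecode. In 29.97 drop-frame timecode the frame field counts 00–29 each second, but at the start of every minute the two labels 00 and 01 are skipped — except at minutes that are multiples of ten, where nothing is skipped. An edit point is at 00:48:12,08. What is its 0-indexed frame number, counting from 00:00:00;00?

As if non-drop at 30 labels/s: (0 × 3600 + 48 × 60 + 12) × 30 + 8 = 86768.
Minute boundaries passed: 48; those not divisible by 10: 48 − 4 = 44; dropped labels = 2 × 44 = 88.
Actual frame index = 86768 − 88 = 86680.

86680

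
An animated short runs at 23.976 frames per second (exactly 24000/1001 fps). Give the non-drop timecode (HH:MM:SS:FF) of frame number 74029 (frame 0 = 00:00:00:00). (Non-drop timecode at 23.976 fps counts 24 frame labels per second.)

00:51:24:13

74029 ÷ 24 = 3084 full seconds, remainder 13 frames.
3084 s = 0 h 51 min 24 s.
Timecode: 00:51:24:13.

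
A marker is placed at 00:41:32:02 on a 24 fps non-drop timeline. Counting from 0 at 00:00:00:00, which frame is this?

59810

Total seconds to the label: (0 × 3600 + 41 × 60 + 32) = 2492.
Frame index = 2492 × 24 + 2 = 59810.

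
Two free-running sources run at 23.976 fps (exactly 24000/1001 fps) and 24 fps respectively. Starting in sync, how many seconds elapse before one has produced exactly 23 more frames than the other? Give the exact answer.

The gap grows by |24 − 24000/1001| = 24/1001 frames per second.
Time for a 23-frame gap: 23 ÷ (24/1001) = 23023/24 s.

23023/24 seconds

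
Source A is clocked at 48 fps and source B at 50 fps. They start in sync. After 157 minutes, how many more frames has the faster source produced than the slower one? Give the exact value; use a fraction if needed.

18840 frames

157 min = 9420 s.
A emits 48 × 9420 = 452160 frames; B emits 50 × 9420 = 471000.
Difference = 18840 frames; B is ahead of A.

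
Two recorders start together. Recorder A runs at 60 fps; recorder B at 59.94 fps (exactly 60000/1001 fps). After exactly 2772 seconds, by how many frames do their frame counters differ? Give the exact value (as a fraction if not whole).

A emits 60 × 2772 = 166320 frames; B emits 60000/1001 × 2772 = 2160000/13.
Difference = 2160/13 frames (≈ 166.1538); B is behind A.

2160/13 frames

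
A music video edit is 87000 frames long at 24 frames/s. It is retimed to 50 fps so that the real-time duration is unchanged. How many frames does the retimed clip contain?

Target frames = source frames × (target rate / source rate) = 87000 × (50)/(24) = 87000 × 25/12 = 181250.

181250 frames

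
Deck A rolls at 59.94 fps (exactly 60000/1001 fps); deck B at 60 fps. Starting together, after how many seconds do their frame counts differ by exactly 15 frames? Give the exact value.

The gap grows by |60 − 60000/1001| = 60/1001 frames per second.
Time for a 15-frame gap: 15 ÷ (60/1001) = 250.25 s.

250.25 seconds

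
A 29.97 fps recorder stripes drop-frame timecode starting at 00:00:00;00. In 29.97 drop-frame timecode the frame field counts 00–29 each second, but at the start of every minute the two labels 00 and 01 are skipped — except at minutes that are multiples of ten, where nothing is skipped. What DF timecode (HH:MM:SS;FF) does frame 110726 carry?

01:01:34;16

Ten DF minutes hold 17982 frames, so frame 110726 lies in block 6 (frames 107892–125873) with 2834 frames into that block.
The block's first minute is 1800 frames and the rest 1798 each; 2834 frames reaches minute 1, so 6 × 18 + 1 × 2 = 110 labels have been skipped so far.
Adding those back, label number 110726 + 110 = 110836 at 30 labels/s is 3694 s + 16 f = 1 h 1 min 34 s frame 16, i.e. 01:01:34;16.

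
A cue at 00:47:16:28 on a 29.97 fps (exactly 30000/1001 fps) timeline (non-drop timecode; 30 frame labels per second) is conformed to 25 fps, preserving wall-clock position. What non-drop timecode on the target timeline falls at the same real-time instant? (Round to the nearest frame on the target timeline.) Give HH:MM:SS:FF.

Source frame index: (0×3600 + 47×60 + 16) × 30 + 28 = 85108.
Real time: 85108 / (30000/1001) = 21298277/7500 s.
Target frame: (21298277/7500) × (25) = 21298277/300 ≈ 70994.257 → 70994.
At 25 labels/s: frame 70994 → 00:47:19:19.

00:47:19:19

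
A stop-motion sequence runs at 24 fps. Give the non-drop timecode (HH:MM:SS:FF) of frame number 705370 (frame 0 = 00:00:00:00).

705370 ÷ 24 = 29390 full seconds, remainder 10 frames.
29390 s = 8 h 9 min 50 s.
Timecode: 08:09:50:10.

08:09:50:10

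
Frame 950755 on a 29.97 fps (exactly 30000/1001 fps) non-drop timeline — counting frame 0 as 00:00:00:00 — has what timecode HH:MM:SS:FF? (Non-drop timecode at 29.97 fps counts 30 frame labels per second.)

08:48:11:25

950755 ÷ 30 = 31691 full seconds, remainder 25 frames.
31691 s = 8 h 48 min 11 s.
Timecode: 08:48:11:25.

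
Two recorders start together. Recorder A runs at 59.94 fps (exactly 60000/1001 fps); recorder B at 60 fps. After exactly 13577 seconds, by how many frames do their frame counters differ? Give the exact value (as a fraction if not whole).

A emits 60000/1001 × 13577 = 814620000/1001 frames; B emits 60 × 13577 = 814620.
Difference = 814620/1001 frames (≈ 813.8062); B is ahead of A.

814620/1001 frames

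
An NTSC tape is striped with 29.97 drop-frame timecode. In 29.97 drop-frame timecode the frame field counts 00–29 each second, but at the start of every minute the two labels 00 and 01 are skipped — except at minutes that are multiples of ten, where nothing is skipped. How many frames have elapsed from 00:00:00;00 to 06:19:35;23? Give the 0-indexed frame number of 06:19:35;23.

682589

Complete 10-minute blocks: 37, each 17982 frames → 665334.
Remaining 9 whole minutes in the current block: 1800 + 8 × 1798 = 16184 frames.
Within the current minute: 35 × 30 + 23 − 2 = 1071 (labels ;00/;01 skipped at this minute). Total = 665334 + 16184 + 1071 = 682589.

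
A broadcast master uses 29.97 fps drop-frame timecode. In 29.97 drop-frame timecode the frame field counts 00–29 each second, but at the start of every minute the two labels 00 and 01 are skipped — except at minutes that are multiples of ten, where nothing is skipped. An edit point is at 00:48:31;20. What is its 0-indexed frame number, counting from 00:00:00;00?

87262

As if non-drop at 30 labels/s: (0 × 3600 + 48 × 60 + 31) × 30 + 20 = 87350.
Minute boundaries passed: 48; those not divisible by 10: 48 − 4 = 44; dropped labels = 2 × 44 = 88.
Actual frame index = 87350 − 88 = 87262.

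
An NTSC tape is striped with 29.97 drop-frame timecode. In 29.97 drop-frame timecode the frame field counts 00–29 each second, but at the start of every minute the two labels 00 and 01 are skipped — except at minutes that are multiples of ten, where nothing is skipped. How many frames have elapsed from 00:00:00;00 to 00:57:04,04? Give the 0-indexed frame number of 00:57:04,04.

102620

Complete 10-minute blocks: 5, each 17982 frames → 89910.
Remaining 7 whole minutes in the current block: 1800 + 6 × 1798 = 12588 frames.
Within the current minute: 4 × 30 + 4 − 2 = 122 (labels ;00/;01 skipped at this minute). Total = 89910 + 12588 + 122 = 102620.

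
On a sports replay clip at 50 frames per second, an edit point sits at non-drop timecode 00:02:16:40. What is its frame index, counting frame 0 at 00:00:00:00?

6840

Total seconds to the label: (0 × 3600 + 2 × 60 + 16) = 136.
Frame index = 136 × 50 + 40 = 6840.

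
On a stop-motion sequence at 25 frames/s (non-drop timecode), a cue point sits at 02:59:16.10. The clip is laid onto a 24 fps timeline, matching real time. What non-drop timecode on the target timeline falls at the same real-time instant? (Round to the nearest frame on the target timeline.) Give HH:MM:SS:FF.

Source frame index: (2×3600 + 59×60 + 16) × 25 + 10 = 268910.
Real time: 268910 / (25) = 53782/5 s.
Target frame: (53782/5) × (24) = 1290768/5 ≈ 258153.600 → 258154.
At 24 labels/s: frame 258154 → 02:59:16:10.

02:59:16:10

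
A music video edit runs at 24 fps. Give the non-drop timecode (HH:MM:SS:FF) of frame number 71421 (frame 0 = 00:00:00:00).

71421 ÷ 24 = 2975 full seconds, remainder 21 frames.
2975 s = 0 h 49 min 35 s.
Timecode: 00:49:35:21.

00:49:35:21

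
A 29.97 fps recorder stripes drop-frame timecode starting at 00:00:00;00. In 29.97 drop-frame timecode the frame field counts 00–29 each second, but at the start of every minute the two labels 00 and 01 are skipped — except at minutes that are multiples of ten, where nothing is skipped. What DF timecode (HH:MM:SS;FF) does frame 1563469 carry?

Ten DF minutes hold 17982 frames, so frame 1563469 lies in block 86 (frames 1546452–1564433) with 17017 frames into that block.
The block's first minute is 1800 frames and the rest 1798 each; 17017 frames reaches minute 9, so 86 × 18 + 9 × 2 = 1566 labels have been skipped so far.
Adding those back, label number 1563469 + 1566 = 1565035 at 30 labels/s is 52167 s + 25 f = 14 h 29 min 27 s frame 25, i.e. 14:29:27;25.

14:29:27;25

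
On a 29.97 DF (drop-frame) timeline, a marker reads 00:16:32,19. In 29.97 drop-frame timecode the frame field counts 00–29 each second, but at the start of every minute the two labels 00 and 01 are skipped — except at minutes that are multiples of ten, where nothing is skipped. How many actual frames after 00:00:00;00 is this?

As if non-drop at 30 labels/s: (0 × 3600 + 16 × 60 + 32) × 30 + 19 = 29779.
Minute boundaries passed: 16; those not divisible by 10: 16 − 1 = 15; dropped labels = 2 × 15 = 30.
Actual frame index = 29779 − 30 = 29749.

29749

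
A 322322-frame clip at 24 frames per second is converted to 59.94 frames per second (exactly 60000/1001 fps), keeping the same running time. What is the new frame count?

805000 frames

Target frames = source frames × (target rate / source rate) = 322322 × (60000/1001)/(24) = 322322 × 2500/1001 = 805000.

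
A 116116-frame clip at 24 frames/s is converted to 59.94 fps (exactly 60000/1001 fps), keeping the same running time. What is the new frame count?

Target frames = source frames × (target rate / source rate) = 116116 × (60000/1001)/(24) = 116116 × 2500/1001 = 290000.

290000 frames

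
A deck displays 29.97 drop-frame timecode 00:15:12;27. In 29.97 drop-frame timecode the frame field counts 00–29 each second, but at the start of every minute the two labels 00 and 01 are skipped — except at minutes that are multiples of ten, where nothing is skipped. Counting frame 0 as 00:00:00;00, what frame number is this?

27359

As if non-drop at 30 labels/s: (0 × 3600 + 15 × 60 + 12) × 30 + 27 = 27387.
Minute boundaries passed: 15; those not divisible by 10: 15 − 1 = 14; dropped labels = 2 × 14 = 28.
Actual frame index = 27387 − 28 = 27359.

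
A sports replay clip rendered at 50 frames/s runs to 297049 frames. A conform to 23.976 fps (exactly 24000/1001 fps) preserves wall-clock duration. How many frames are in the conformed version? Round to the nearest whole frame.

142441 frames

Frames at target rate = 297049 × (24000/1001) / (50) = 142583520/1001 ≈ 142441.079.
Nearest whole frame: 142441.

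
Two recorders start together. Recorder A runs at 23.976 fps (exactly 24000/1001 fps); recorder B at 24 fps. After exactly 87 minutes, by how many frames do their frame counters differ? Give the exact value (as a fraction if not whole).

87 min = 5220 s.
A emits 24000/1001 × 5220 = 125280000/1001 frames; B emits 24 × 5220 = 125280.
Difference = 125280/1001 frames (≈ 125.1548); B is ahead of A.

125280/1001 frames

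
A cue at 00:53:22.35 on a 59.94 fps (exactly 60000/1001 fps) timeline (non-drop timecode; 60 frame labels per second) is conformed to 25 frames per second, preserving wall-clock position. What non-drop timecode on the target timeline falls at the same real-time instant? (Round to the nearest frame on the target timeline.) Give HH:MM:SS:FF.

00:53:25:20

Source frame index: (0×3600 + 53×60 + 22) × 60 + 35 = 192155.
Real time: 192155 / (60000/1001) = 38469431/12000 s.
Target frame: (38469431/12000) × (25) = 38469431/480 ≈ 80144.648 → 80145.
At 25 labels/s: frame 80145 → 00:53:25:20.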